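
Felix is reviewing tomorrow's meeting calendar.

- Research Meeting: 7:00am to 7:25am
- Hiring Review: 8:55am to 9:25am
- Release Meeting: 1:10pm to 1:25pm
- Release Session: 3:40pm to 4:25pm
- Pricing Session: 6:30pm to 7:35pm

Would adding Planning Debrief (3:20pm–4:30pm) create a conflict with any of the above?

Research Meeting: ends 7:25am at or before Planning Debrief starts 3:20pm → clear.
Hiring Review: ends 9:25am at or before Planning Debrief starts 3:20pm → clear.
Release Meeting: ends 1:25pm at or before Planning Debrief starts 3:20pm → clear.
Release Session: starts 3:40pm before Planning Debrief ends 4:30pm, and ends 4:25pm after Planning Debrief starts 3:20pm → overlap.
Pricing Session: starts 6:30pm at or after Planning Debrief ends 4:30pm → clear.
Planning Debrief overlaps Release Session.

Yes — it overlaps Release Session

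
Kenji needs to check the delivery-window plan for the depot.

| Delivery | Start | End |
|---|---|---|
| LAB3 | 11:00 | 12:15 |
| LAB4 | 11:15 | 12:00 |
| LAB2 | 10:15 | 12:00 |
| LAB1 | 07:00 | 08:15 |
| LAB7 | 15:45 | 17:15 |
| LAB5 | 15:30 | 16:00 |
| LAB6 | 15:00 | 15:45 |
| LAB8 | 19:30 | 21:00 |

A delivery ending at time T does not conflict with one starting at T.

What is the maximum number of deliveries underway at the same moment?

Walk through starts and ends in time order (an end at T is processed before a start at T):
07:00 start LAB1 → 1
08:15 end LAB1 → 0
10:15 start LAB2 → 1
11:00 start LAB3 → 2
11:15 start LAB4 → 3
12:00 end LAB2 → 2
12:00 end LAB4 → 1
12:15 end LAB3 → 0
15:00 start LAB6 → 1
15:30 start LAB5 → 2
15:45 end LAB6 → 1
15:45 start LAB7 → 2
16:00 end LAB5 → 1
17:15 end LAB7 → 0
19:30 start LAB8 → 1
21:00 end LAB8 → 0
Peak is 3, at 11:15 (LAB2, LAB3, LAB4).

3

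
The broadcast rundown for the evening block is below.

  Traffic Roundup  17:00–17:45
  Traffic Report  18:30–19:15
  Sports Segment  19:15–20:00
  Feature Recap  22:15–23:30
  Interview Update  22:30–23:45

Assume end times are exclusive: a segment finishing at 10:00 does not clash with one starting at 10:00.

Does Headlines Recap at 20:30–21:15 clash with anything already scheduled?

No — it doesn't clash with anything

Traffic Roundup: ends 17:45 at or before Headlines Recap starts 20:30 → clear.
Traffic Report: ends 19:15 at or before Headlines Recap starts 20:30 → clear.
Sports Segment: ends 20:00 at or before Headlines Recap starts 20:30 → clear.
Feature Recap: starts 22:15 at or after Headlines Recap ends 21:15 → clear.
Interview Update: starts 22:30 at or after Headlines Recap ends 21:15 → clear.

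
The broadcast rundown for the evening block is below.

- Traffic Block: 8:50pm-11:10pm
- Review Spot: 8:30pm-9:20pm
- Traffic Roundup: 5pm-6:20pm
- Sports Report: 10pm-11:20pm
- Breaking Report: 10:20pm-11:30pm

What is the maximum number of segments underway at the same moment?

Sort all start/end points and keep a running count:
5pm start Traffic Roundup → 1
6:20pm end Traffic Roundup → 0
8:30pm start Review Spot → 1
8:50pm start Traffic Block → 2
9:20pm end Review Spot → 1
10pm start Sports Report → 2
10:20pm start Breaking Report → 3
11:10pm end Traffic Block → 2
11:20pm end Sports Report → 1
11:30pm end Breaking Report → 0
Peak is 3, at 10:20pm (Breaking Report, Sports Report, Traffic Block).

3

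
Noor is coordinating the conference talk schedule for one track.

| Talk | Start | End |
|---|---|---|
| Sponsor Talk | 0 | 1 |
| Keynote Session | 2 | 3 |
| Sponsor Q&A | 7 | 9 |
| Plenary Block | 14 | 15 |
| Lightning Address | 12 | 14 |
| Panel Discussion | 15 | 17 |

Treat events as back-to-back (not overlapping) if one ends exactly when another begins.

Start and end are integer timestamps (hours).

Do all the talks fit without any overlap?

Yes

Sorted by start: Sponsor Talk, Keynote Session, Sponsor Q&A, Lightning Address, Plenary Block, Panel Discussion.
Keynote Session starts after Sponsor Talk ends, so nothing later overlaps Sponsor Talk either.
Sponsor Q&A starts after Keynote Session ends, so nothing later overlaps Keynote Session either.
Lightning Address starts after Sponsor Q&A ends, so nothing later overlaps Sponsor Q&A either.
Plenary Block starts exactly when Lightning Address ends (back-to-back, no overlap), so nothing later overlaps Lightning Address either.
Panel Discussion starts exactly when Plenary Block ends (back-to-back, no overlap).
Every pair is clear; the schedule has no overlaps.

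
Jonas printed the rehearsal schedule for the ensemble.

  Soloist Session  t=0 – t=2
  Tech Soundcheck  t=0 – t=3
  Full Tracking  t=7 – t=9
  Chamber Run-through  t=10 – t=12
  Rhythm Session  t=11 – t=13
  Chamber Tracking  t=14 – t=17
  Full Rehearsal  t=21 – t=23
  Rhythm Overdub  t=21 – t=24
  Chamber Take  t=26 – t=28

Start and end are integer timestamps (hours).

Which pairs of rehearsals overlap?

Chamber Run-through & Rhythm Session, Full Rehearsal & Rhythm Overdub, Soloist Session & Tech Soundcheck

Sorted by start: Soloist Session, Tech Soundcheck, Full Tracking, Chamber Run-through, Rhythm Session, Chamber Tracking, Full Rehearsal, Rhythm Overdub, Chamber Take.
Tech Soundcheck starts before Soloist Session ends → Soloist Session and Tech Soundcheck overlap.
Full Tracking starts after Soloist Session ends, so Soloist Session has no further overlaps.
Full Tracking starts after Tech Soundcheck ends, so Tech Soundcheck has no further overlaps.
Chamber Run-through starts after Full Tracking ends, so Full Tracking has no further overlaps.
Rhythm Session starts before Chamber Run-through ends → Chamber Run-through and Rhythm Session overlap.
Chamber Tracking starts after Chamber Run-through ends, so Chamber Run-through has no further overlaps.
Chamber Tracking starts after Rhythm Session ends, so Rhythm Session has no further overlaps.
Full Rehearsal starts after Chamber Tracking ends, so Chamber Tracking has no further overlaps.
Rhythm Overdub starts before Full Rehearsal ends → Full Rehearsal and Rhythm Overdub overlap.
Chamber Take starts after Full Rehearsal ends.
Chamber Take starts after Rhythm Overdub ends.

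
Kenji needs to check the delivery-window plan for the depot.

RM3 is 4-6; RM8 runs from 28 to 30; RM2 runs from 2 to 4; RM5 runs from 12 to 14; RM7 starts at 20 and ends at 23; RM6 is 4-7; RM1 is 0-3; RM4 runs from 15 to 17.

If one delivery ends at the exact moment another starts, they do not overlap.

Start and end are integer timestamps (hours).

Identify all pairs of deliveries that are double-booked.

Sorted by start: RM1, RM2, RM3, RM6, RM5, RM4, RM7, RM8.
RM2 starts before RM1 ends → RM1 and RM2 overlap.
RM3 starts after RM1 ends, so RM1 has no further overlaps.
RM3 starts exactly when RM2 ends (back-to-back, no overlap), so RM2 has no further overlaps.
RM6 starts before RM3 ends → RM3 and RM6 overlap.
RM5 starts after RM3 ends, so RM3 has no further overlaps.
RM5 starts after RM6 ends, so RM6 has no further overlaps.
RM4 starts after RM5 ends, so RM5 has no further overlaps.
RM7 starts after RM4 ends, so RM4 has no further overlaps.
RM8 starts after RM7 ends.

RM1 & RM2, RM3 & RM6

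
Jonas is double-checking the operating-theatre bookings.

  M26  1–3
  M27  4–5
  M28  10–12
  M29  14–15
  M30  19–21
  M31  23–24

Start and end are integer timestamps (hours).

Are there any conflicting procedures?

Sorted by start: M26, M27, M28, M29, M30, M31.
M27 starts after M26 ends, so nothing later overlaps M26 either.
M28 starts after M27 ends, so nothing later overlaps M27 either.
M29 starts after M28 ends, so nothing later overlaps M28 either.
M30 starts after M29 ends, so nothing later overlaps M29 either.
M31 starts after M30 ends.
Every pair is clear; the schedule has no overlaps.

No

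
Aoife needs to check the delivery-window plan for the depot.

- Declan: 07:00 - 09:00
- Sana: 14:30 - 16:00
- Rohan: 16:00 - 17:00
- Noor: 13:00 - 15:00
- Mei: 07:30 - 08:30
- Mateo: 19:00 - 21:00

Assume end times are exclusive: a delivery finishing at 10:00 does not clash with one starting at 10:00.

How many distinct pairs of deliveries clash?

2

Sorted by start: Declan, Mei, Noor, Sana, Rohan, Mateo.
Mei starts before Declan ends → Declan and Mei overlap.
Noor starts after Declan ends, so nothing later overlaps Declan either.
Noor starts after Mei ends, so nothing later overlaps Mei either.
Sana starts before Noor ends → Noor and Sana overlap.
Rohan starts after Noor ends, so nothing later overlaps Noor either.
Rohan starts exactly when Sana ends (back-to-back, no overlap), so nothing later overlaps Sana either.
Mateo starts after Rohan ends.
Overlapping pairs: Declan & Mei, Noor & Sana — 2 in total.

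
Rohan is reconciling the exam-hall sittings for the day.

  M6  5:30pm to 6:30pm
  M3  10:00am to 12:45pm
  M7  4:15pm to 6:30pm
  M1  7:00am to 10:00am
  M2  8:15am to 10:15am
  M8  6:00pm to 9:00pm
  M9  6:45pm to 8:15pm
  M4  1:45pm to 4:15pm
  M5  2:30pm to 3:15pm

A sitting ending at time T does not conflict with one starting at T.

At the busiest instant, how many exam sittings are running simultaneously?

Walk through starts and ends in time order (an end at T is processed before a start at T):
7:00am start M1 → 1
8:15am start M2 → 2
10:00am end M1 → 1
10:00am start M3 → 2
10:15am end M2 → 1
12:45pm end M3 → 0
1:45pm start M4 → 1
2:30pm start M5 → 2
3:15pm end M5 → 1
4:15pm end M4 → 0
4:15pm start M7 → 1
5:30pm start M6 → 2
6:00pm start M8 → 3
6:30pm end M6 → 2
6:30pm end M7 → 1
6:45pm start M9 → 2
8:15pm end M9 → 1
9:00pm end M8 → 0
Peak is 3, at 6:00pm (M6, M7, M8).

3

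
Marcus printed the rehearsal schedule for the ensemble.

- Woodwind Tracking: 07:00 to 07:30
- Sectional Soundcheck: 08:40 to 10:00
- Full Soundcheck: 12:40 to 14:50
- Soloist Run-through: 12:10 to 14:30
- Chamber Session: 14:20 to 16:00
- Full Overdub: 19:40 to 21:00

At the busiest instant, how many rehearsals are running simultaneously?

Walk through starts and ends in time order (an end at T is processed before a start at T):
07:00 start Woodwind Tracking → 1
07:30 end Woodwind Tracking → 0
08:40 start Sectional Soundcheck → 1
10:00 end Sectional Soundcheck → 0
12:10 start Soloist Run-through → 1
12:40 start Full Soundcheck → 2
14:20 start Chamber Session → 3
14:30 end Soloist Run-through → 2
14:50 end Full Soundcheck → 1
16:00 end Chamber Session → 0
19:40 start Full Overdub → 1
21:00 end Full Overdub → 0
Peak is 3, at 14:20 (Chamber Session, Full Soundcheck, Soloist Run-through).

3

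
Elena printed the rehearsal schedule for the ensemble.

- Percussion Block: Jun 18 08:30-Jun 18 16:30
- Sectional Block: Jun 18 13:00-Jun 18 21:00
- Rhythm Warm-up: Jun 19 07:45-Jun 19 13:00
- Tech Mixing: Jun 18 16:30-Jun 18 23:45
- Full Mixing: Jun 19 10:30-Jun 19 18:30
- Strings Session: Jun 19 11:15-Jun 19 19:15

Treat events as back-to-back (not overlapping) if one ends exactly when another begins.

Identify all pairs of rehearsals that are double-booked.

Sorted by start: Percussion Block, Sectional Block, Tech Mixing, Rhythm Warm-up, Full Mixing, Strings Session.
Sectional Block starts before Percussion Block ends → Percussion Block and Sectional Block overlap.
Tech Mixing starts exactly when Percussion Block ends (back-to-back, no overlap), so nothing later overlaps Percussion Block either.
Tech Mixing starts before Sectional Block ends → Sectional Block and Tech Mixing overlap.
Rhythm Warm-up starts after Sectional Block ends, so nothing later overlaps Sectional Block either.
Rhythm Warm-up starts after Tech Mixing ends, so nothing later overlaps Tech Mixing either.
Full Mixing starts before Rhythm Warm-up ends → Rhythm Warm-up and Full Mixing overlap.
Strings Session starts before Rhythm Warm-up ends → Rhythm Warm-up and Strings Session overlap.
Strings Session starts before Full Mixing ends → Full Mixing and Strings Session overlap.

Full Mixing & Rhythm Warm-up, Full Mixing & Strings Session, Percussion Block & Sectional Block, Rhythm Warm-up & Strings Session, Sectional Block & Tech Mixing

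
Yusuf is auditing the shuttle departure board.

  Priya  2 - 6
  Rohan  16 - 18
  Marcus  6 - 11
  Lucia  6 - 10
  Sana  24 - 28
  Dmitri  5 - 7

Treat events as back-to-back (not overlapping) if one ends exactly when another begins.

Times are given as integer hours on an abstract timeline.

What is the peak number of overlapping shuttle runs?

Walk through starts and ends in time order (an end at T is processed before a start at T):
2 start Priya → 1
5 start Dmitri → 2
6 end Priya → 1
6 start Lucia → 2
6 start Marcus → 3
7 end Dmitri → 2
10 end Lucia → 1
11 end Marcus → 0
16 start Rohan → 1
18 end Rohan → 0
24 start Sana → 1
28 end Sana → 0
Peak is 3, at 6 (Dmitri, Lucia, Marcus).

3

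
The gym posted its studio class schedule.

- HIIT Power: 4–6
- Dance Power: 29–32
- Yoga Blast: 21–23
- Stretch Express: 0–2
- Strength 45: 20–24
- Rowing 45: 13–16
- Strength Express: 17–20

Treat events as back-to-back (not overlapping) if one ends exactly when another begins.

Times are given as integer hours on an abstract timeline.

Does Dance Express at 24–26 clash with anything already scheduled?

No — it doesn't clash with anything

Stretch Express: ends 2 at or before Dance Express starts 24 → clear.
HIIT Power: ends 6 at or before Dance Express starts 24 → clear.
Rowing 45: ends 16 at or before Dance Express starts 24 → clear.
Strength Express: ends 20 at or before Dance Express starts 24 → clear.
Strength 45: ends 24 at or before Dance Express starts 24 → clear.
Yoga Blast: ends 23 at or before Dance Express starts 24 → clear.
Dance Power: starts 29 at or after Dance Express ends 26 → clear.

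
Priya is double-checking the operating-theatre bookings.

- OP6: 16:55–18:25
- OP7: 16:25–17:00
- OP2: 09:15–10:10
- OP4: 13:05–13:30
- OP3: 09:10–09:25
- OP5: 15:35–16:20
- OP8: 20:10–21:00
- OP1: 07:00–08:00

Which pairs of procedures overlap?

Sorted by start: OP1, OP3, OP2, OP4, OP5, OP7, OP6, OP8.
OP3 starts after OP1 ends, so nothing later overlaps OP1 either.
OP2 starts before OP3 ends → OP3 and OP2 overlap.
OP4 starts after OP3 ends, so nothing later overlaps OP3 either.
OP4 starts after OP2 ends, so nothing later overlaps OP2 either.
OP5 starts after OP4 ends, so nothing later overlaps OP4 either.
OP7 starts after OP5 ends, so nothing later overlaps OP5 either.
OP6 starts before OP7 ends → OP7 and OP6 overlap.
OP8 starts after OP7 ends.
OP8 starts after OP6 ends.

OP2 & OP3, OP6 & OP7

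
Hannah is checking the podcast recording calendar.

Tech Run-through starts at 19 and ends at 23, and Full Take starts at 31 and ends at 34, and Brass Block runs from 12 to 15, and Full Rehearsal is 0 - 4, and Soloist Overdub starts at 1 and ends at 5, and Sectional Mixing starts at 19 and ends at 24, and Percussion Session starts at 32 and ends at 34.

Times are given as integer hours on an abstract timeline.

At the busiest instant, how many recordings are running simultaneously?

Walk through starts and ends in time order (an end at T is processed before a start at T):
0 start Full Rehearsal → 1
1 start Soloist Overdub → 2
4 end Full Rehearsal → 1
5 end Soloist Overdub → 0
12 start Brass Block → 1
15 end Brass Block → 0
19 start Sectional Mixing → 1
19 start Tech Run-through → 2
23 end Tech Run-through → 1
24 end Sectional Mixing → 0
31 start Full Take → 1
32 start Percussion Session → 2
34 end Full Take → 1
34 end Percussion Session → 0
Peak is 2, at 1 (Full Rehearsal, Soloist Overdub).

2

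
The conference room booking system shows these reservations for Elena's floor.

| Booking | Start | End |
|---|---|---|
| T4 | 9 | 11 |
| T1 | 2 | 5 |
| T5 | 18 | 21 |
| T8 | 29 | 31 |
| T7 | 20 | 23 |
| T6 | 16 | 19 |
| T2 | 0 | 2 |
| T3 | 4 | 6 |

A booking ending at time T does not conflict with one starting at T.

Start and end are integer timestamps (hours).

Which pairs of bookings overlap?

Two intervals overlap when each starts before the other ends.
Sorted by start: T2, T1, T3, T4, T6, T5, T7, T8.
T1 starts exactly when T2 ends (back-to-back, no overlap), so nothing later overlaps T2 either.
T3 starts before T1 ends → T1 and T3 overlap.
T4 starts after T1 ends, so nothing later overlaps T1 either.
T4 starts after T3 ends, so nothing later overlaps T3 either.
T6 starts after T4 ends, so nothing later overlaps T4 either.
T5 starts before T6 ends → T6 and T5 overlap.
T7 starts after T6 ends, so nothing later overlaps T6 either.
T7 starts before T5 ends → T5 and T7 overlap.
T8 starts after T5 ends.
T8 starts after T7 ends.

T1 & T3, T5 & T6, T5 & T7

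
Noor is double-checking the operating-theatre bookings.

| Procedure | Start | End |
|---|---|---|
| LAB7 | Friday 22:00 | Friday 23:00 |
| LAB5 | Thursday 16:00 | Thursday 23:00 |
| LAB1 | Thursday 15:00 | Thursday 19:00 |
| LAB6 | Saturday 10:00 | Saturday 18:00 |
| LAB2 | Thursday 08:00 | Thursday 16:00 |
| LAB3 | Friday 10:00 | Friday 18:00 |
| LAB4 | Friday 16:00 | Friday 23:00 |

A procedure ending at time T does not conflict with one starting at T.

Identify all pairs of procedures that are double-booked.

Check each pair: they overlap iff neither finishes before the other starts.
Sorted by start: LAB2, LAB1, LAB5, LAB3, LAB4, LAB7, LAB6.
LAB1 starts before LAB2 ends → LAB2 and LAB1 overlap.
LAB5 starts exactly when LAB2 ends (back-to-back, no overlap), so LAB2 has no further overlaps.
LAB5 starts before LAB1 ends → LAB1 and LAB5 overlap.
LAB3 starts after LAB1 ends, so LAB1 has no further overlaps.
LAB3 starts after LAB5 ends, so LAB5 has no further overlaps.
LAB4 starts before LAB3 ends → LAB3 and LAB4 overlap.
LAB7 starts after LAB3 ends, so LAB3 has no further overlaps.
LAB7 starts before LAB4 ends → LAB4 and LAB7 overlap.
LAB6 starts after LAB4 ends.
LAB6 starts after LAB7 ends.

LAB1 & LAB2, LAB1 & LAB5, LAB3 & LAB4, LAB4 & LAB7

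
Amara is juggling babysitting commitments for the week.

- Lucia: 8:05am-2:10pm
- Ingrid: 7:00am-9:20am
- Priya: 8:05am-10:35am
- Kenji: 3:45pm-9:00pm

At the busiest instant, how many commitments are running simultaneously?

Sort all start/end points and keep a running count:
7:00am start Ingrid → 1
8:05am start Lucia → 2
8:05am start Priya → 3
9:20am end Ingrid → 2
10:35am end Priya → 1
2:10pm end Lucia → 0
3:45pm start Kenji → 1
9:00pm end Kenji → 0
Peak is 3, at 8:05am (Ingrid, Lucia, Priya).

3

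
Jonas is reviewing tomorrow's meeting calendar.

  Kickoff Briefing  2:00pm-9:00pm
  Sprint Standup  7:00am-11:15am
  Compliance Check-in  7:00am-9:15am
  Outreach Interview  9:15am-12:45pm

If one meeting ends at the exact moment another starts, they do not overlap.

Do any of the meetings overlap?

Sorted by start: Sprint Standup, Compliance Check-in, Outreach Interview, Kickoff Briefing.
Compliance Check-in starts before Sprint Standup ends → Sprint Standup and Compliance Check-in overlap.
That's a conflict, so the schedule is not conflict-free.

Yes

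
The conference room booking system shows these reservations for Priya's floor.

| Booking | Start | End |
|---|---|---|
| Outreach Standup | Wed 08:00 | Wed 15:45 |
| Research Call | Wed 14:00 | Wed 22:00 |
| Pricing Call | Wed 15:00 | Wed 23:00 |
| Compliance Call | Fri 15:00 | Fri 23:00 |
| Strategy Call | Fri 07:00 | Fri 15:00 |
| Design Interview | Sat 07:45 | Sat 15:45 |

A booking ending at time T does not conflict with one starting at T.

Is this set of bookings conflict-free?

Check each pair: they overlap iff neither finishes before the other starts.
Sorted by start: Outreach Standup, Research Call, Pricing Call, Strategy Call, Compliance Call, Design Interview.
Research Call starts before Outreach Standup ends → Outreach Standup and Research Call overlap.
That's a conflict, so the schedule is not conflict-free.

No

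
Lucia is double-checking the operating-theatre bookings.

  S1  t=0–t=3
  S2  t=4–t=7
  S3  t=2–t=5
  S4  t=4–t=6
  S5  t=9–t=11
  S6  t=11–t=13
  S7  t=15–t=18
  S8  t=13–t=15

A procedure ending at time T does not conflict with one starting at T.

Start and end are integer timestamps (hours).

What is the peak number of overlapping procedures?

3

Walk through starts and ends in time order (an end at T is processed before a start at T):
t=0 start S1 → 1
t=2 start S3 → 2
t=3 end S1 → 1
t=4 start S2 → 2
t=4 start S4 → 3
t=5 end S3 → 2
t=6 end S4 → 1
t=7 end S2 → 0
t=9 start S5 → 1
t=11 end S5 → 0
t=11 start S6 → 1
t=13 end S6 → 0
t=13 start S8 → 1
t=15 end S8 → 0
t=15 start S7 → 1
t=18 end S7 → 0
Peak is 3, at t=4 (S2, S3, S4).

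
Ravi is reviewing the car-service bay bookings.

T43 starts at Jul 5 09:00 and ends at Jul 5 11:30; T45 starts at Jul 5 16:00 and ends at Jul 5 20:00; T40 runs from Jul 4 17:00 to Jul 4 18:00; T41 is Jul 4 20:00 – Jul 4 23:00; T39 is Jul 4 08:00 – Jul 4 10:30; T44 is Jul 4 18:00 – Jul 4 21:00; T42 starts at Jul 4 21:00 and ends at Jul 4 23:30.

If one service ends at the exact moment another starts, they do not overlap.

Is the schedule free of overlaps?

No

Sorted by start: T39, T40, T44, T41, T42, T43, T45.
T40 starts after T39 ends; T39 is clear from here.
T44 starts exactly when T40 ends (back-to-back, no overlap); T40 is clear from here.
T41 starts before T44 ends → T44 and T41 overlap.
That's a conflict, so the schedule is not conflict-free.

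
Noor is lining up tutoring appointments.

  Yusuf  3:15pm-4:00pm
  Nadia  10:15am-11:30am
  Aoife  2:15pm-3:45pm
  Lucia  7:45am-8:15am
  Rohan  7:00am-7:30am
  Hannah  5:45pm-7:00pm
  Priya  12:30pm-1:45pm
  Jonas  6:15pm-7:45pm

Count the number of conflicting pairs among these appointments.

2

Sorted by start: Rohan, Lucia, Nadia, Priya, Aoife, Yusuf, Hannah, Jonas.
Lucia starts after Rohan ends, so nothing later overlaps Rohan either.
Nadia starts after Lucia ends, so nothing later overlaps Lucia either.
Priya starts after Nadia ends, so nothing later overlaps Nadia either.
Aoife starts after Priya ends, so nothing later overlaps Priya either.
Yusuf starts before Aoife ends → Aoife and Yusuf overlap.
Hannah starts after Aoife ends, so nothing later overlaps Aoife either.
Hannah starts after Yusuf ends, so nothing later overlaps Yusuf either.
Jonas starts before Hannah ends → Hannah and Jonas overlap.
Overlapping pairs: Aoife & Yusuf, Hannah & Jonas — 2 in total.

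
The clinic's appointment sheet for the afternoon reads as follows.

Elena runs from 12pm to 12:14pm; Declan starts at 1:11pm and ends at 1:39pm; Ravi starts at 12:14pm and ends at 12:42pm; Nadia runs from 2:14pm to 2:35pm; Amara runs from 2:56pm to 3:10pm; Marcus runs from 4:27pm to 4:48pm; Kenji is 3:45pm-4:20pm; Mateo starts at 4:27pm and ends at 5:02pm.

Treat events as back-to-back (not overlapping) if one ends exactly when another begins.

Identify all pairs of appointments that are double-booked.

Marcus & Mateo

Check each pair: they overlap iff neither finishes before the other starts.
Sorted by start: Elena, Ravi, Declan, Nadia, Amara, Kenji, Marcus, Mateo.
Ravi starts exactly when Elena ends (back-to-back, no overlap); Elena is clear from here.
Declan starts after Ravi ends; Ravi is clear from here.
Nadia starts after Declan ends; Declan is clear from here.
Amara starts after Nadia ends; Nadia is clear from here.
Kenji starts after Amara ends; Amara is clear from here.
Marcus starts after Kenji ends; Kenji is clear from here.
Mateo starts before Marcus ends → Marcus and Mateo overlap.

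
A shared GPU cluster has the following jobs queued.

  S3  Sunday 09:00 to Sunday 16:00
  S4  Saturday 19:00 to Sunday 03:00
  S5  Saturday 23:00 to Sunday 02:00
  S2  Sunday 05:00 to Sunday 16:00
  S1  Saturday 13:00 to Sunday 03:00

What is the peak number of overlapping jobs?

Sort all start/end points and keep a running count:
Saturday 13:00 start S1 → 1
Saturday 19:00 start S4 → 2
Saturday 23:00 start S5 → 3
Sunday 02:00 end S5 → 2
Sunday 03:00 end S1 → 1
Sunday 03:00 end S4 → 0
Sunday 05:00 start S2 → 1
Sunday 09:00 start S3 → 2
Sunday 16:00 end S2 → 1
Sunday 16:00 end S3 → 0
Peak is 3, at Saturday 23:00 (S1, S4, S5).

3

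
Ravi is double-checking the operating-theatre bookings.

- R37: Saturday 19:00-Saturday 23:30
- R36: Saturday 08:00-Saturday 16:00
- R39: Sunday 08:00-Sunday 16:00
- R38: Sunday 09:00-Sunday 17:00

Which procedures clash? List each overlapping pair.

R38 & R39

Sorted by start: R36, R37, R39, R38.
R37 starts after R36 ends — done with R36.
R39 starts after R37 ends — done with R37.
R38 starts before R39 ends → R39 and R38 overlap.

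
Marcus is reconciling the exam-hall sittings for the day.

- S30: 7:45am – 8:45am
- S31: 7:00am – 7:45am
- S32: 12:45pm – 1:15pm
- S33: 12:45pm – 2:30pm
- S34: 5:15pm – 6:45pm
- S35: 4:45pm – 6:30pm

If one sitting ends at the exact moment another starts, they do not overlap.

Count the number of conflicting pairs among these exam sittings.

2

Sorted by start: S31, S30, S32, S33, S35, S34.
S30 starts exactly when S31 ends (back-to-back, no overlap), so nothing later overlaps S31 either.
S32 starts after S30 ends, so nothing later overlaps S30 either.
S33 starts before S32 ends → S32 and S33 overlap.
S35 starts after S32 ends, so nothing later overlaps S32 either.
S35 starts after S33 ends, so nothing later overlaps S33 either.
S34 starts before S35 ends → S35 and S34 overlap.
Overlapping pairs: S32 & S33, S34 & S35 — 2 in total.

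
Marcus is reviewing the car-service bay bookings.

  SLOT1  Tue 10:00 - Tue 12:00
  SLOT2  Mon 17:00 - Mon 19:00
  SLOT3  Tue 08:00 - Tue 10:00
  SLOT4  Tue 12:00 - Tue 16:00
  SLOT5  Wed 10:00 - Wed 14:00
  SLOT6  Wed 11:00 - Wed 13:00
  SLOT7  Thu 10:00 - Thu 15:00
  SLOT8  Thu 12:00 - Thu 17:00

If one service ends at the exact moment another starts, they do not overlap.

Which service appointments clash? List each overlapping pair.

Sorted by start: SLOT2, SLOT3, SLOT1, SLOT4, SLOT5, SLOT6, SLOT7, SLOT8.
SLOT3 starts after SLOT2 ends — done with SLOT2.
SLOT1 starts exactly when SLOT3 ends (back-to-back, no overlap) — done with SLOT3.
SLOT4 starts exactly when SLOT1 ends (back-to-back, no overlap) — done with SLOT1.
SLOT5 starts after SLOT4 ends — done with SLOT4.
SLOT6 starts before SLOT5 ends → SLOT5 and SLOT6 overlap.
SLOT7 starts after SLOT5 ends — done with SLOT5.
SLOT7 starts after SLOT6 ends — done with SLOT6.
SLOT8 starts before SLOT7 ends → SLOT7 and SLOT8 overlap.

SLOT5 & SLOT6, SLOT7 & SLOT8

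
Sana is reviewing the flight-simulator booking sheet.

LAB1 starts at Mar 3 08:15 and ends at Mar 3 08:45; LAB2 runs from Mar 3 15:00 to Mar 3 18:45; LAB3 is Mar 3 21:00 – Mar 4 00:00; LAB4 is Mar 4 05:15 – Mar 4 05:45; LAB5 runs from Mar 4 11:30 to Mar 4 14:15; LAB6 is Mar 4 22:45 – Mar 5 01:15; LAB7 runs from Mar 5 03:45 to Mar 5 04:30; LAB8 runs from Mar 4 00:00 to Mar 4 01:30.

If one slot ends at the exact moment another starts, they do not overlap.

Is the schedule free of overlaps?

Yes

Sorted by start: LAB1, LAB2, LAB3, LAB8, LAB4, LAB5, LAB6, LAB7.
LAB2 starts after LAB1 ends, so nothing later overlaps LAB1 either.
LAB3 starts after LAB2 ends, so nothing later overlaps LAB2 either.
LAB8 starts exactly when LAB3 ends (back-to-back, no overlap), so nothing later overlaps LAB3 either.
LAB4 starts after LAB8 ends, so nothing later overlaps LAB8 either.
LAB5 starts after LAB4 ends, so nothing later overlaps LAB4 either.
LAB6 starts after LAB5 ends, so nothing later overlaps LAB5 either.
LAB7 starts after LAB6 ends.
Every pair is clear; the schedule has no overlaps.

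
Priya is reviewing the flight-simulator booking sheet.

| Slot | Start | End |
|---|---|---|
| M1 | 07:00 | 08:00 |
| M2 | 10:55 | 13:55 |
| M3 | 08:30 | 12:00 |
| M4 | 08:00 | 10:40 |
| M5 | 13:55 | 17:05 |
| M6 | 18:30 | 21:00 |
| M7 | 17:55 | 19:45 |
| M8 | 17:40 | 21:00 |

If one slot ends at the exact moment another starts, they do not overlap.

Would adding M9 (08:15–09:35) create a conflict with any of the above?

M1: ends 08:00 at or before M9 starts 08:15 → clear.
M4: starts 08:00 before M9 ends 09:35, and ends 10:40 after M9 starts 08:15 → overlap.
M3: starts 08:30 before M9 ends 09:35, and ends 12:00 after M9 starts 08:15 → overlap.
M2: starts 10:55 at or after M9 ends 09:35 → clear.
M5: starts 13:55 at or after M9 ends 09:35 → clear.
M8: starts 17:40 at or after M9 ends 09:35 → clear.
M7: starts 17:55 at or after M9 ends 09:35 → clear.
M6: starts 18:30 at or after M9 ends 09:35 → clear.
M9 overlaps M3, M4.

Yes — it overlaps M3, M4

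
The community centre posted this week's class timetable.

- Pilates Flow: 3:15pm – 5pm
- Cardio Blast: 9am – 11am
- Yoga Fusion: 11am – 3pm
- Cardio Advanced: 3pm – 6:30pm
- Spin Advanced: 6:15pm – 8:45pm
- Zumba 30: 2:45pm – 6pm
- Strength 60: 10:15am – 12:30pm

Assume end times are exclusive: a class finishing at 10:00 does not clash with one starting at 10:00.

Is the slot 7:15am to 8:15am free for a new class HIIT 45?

Yes — the slot is free

Cardio Blast: starts 9am at or after HIIT 45 ends 8:15am → clear.
Strength 60: starts 10:15am at or after HIIT 45 ends 8:15am → clear.
Yoga Fusion: starts 11am at or after HIIT 45 ends 8:15am → clear.
Zumba 30: starts 2:45pm at or after HIIT 45 ends 8:15am → clear.
Cardio Advanced: starts 3pm at or after HIIT 45 ends 8:15am → clear.
Pilates Flow: starts 3:15pm at or after HIIT 45 ends 8:15am → clear.
Spin Advanced: starts 6:15pm at or after HIIT 45 ends 8:15am → clear.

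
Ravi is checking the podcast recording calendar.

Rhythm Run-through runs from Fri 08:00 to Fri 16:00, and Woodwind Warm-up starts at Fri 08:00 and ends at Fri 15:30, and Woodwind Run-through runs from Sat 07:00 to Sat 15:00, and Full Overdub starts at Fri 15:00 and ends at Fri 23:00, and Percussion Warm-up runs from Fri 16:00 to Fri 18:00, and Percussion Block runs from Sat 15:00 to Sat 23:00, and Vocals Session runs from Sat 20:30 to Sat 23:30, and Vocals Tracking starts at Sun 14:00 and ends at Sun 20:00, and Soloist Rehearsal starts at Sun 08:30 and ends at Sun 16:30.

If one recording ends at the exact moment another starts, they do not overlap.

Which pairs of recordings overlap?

Check each pair: they overlap iff neither finishes before the other starts.
Sorted by start: Rhythm Run-through, Woodwind Warm-up, Full Overdub, Percussion Warm-up, Woodwind Run-through, Percussion Block, Vocals Session, Soloist Rehearsal, Vocals Tracking.
Woodwind Warm-up starts before Rhythm Run-through ends → Rhythm Run-through and Woodwind Warm-up overlap.
Full Overdub starts before Rhythm Run-through ends → Rhythm Run-through and Full Overdub overlap.
Percussion Warm-up starts exactly when Rhythm Run-through ends (back-to-back, no overlap); Rhythm Run-through is clear from here.
Full Overdub starts before Woodwind Warm-up ends → Woodwind Warm-up and Full Overdub overlap.
Percussion Warm-up starts after Woodwind Warm-up ends; Woodwind Warm-up is clear from here.
Percussion Warm-up starts before Full Overdub ends → Full Overdub and Percussion Warm-up overlap.
Woodwind Run-through starts after Full Overdub ends; Full Overdub is clear from here.
Woodwind Run-through starts after Percussion Warm-up ends; Percussion Warm-up is clear from here.
Percussion Block starts exactly when Woodwind Run-through ends (back-to-back, no overlap); Woodwind Run-through is clear from here.
Vocals Session starts before Percussion Block ends → Percussion Block and Vocals Session overlap.
Soloist Rehearsal starts after Percussion Block ends; Percussion Block is clear from here.
Soloist Rehearsal starts after Vocals Session ends; Vocals Session is clear from here.
Vocals Tracking starts before Soloist Rehearsal ends → Soloist Rehearsal and Vocals Tracking overlap.

Full Overdub & Percussion Warm-up, Full Overdub & Rhythm Run-through, Full Overdub & Woodwind Warm-up, Percussion Block & Vocals Session, Rhythm Run-through & Woodwind Warm-up, Soloist Rehearsal & Vocals Tracking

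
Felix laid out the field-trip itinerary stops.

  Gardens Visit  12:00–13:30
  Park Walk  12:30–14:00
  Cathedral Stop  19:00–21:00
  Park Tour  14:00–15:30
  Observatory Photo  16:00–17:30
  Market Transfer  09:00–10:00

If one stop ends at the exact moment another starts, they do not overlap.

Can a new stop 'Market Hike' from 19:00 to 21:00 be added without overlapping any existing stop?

No — it overlaps Cathedral Stop

Market Transfer: ends 10:00 at or before Market Hike starts 19:00 → clear.
Gardens Visit: ends 13:30 at or before Market Hike starts 19:00 → clear.
Park Walk: ends 14:00 at or before Market Hike starts 19:00 → clear.
Park Tour: ends 15:30 at or before Market Hike starts 19:00 → clear.
Observatory Photo: ends 17:30 at or before Market Hike starts 19:00 → clear.
Cathedral Stop: starts 19:00 before Market Hike ends 21:00, and ends 21:00 after Market Hike starts 19:00 → overlap.
Market Hike overlaps Cathedral Stop.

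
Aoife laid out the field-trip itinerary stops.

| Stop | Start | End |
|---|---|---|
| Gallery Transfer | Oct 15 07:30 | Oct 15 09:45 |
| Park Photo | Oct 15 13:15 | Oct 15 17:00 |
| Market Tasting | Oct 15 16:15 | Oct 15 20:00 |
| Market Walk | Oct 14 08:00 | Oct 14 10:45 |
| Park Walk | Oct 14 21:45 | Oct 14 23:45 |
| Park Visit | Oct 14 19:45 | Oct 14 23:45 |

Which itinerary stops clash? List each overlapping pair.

Sorted by start: Market Walk, Park Visit, Park Walk, Gallery Transfer, Park Photo, Market Tasting.
Park Visit starts after Market Walk ends; Market Walk is clear from here.
Park Walk starts before Park Visit ends → Park Visit and Park Walk overlap.
Gallery Transfer starts after Park Visit ends; Park Visit is clear from here.
Gallery Transfer starts after Park Walk ends; Park Walk is clear from here.
Park Photo starts after Gallery Transfer ends; Gallery Transfer is clear from here.
Market Tasting starts before Park Photo ends → Park Photo and Market Tasting overlap.

Market Tasting & Park Photo, Park Visit & Park Walk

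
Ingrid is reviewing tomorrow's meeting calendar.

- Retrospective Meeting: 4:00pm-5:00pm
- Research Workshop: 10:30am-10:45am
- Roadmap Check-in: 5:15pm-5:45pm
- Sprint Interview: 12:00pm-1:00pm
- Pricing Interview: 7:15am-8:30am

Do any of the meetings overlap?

Sorted by start: Pricing Interview, Research Workshop, Sprint Interview, Retrospective Meeting, Roadmap Check-in.
Research Workshop starts after Pricing Interview ends; Pricing Interview is clear from here.
Sprint Interview starts after Research Workshop ends; Research Workshop is clear from here.
Retrospective Meeting starts after Sprint Interview ends; Sprint Interview is clear from here.
Roadmap Check-in starts after Retrospective Meeting ends.
Every pair is clear; the schedule has no overlaps.

No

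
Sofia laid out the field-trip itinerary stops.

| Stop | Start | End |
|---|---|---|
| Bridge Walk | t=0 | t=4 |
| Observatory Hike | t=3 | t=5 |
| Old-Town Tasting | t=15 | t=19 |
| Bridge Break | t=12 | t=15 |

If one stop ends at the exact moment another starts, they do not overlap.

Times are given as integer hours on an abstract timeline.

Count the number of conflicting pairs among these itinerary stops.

1

Sorted by start: Bridge Walk, Observatory Hike, Bridge Break, Old-Town Tasting.
Observatory Hike starts before Bridge Walk ends → Bridge Walk and Observatory Hike overlap.
Bridge Break starts after Bridge Walk ends, so Bridge Walk has no further overlaps.
Bridge Break starts after Observatory Hike ends, so Observatory Hike has no further overlaps.
Old-Town Tasting starts exactly when Bridge Break ends (back-to-back, no overlap).
Overlapping pairs: Bridge Walk & Observatory Hike — 1 in total.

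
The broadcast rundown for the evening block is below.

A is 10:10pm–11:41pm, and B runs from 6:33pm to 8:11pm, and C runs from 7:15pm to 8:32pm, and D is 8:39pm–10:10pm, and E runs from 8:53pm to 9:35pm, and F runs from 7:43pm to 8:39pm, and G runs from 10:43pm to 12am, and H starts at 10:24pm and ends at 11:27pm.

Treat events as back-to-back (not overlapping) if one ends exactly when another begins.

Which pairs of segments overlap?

Two intervals overlap when each starts before the other ends.
Sorted by start: B, C, F, D, E, A, H, G.
C starts before B ends → B and C overlap.
F starts before B ends → B and F overlap.
D starts after B ends, so nothing later overlaps B either.
F starts before C ends → C and F overlap.
D starts after C ends, so nothing later overlaps C either.
D starts exactly when F ends (back-to-back, no overlap), so nothing later overlaps F either.
E starts before D ends → D and E overlap.
A starts exactly when D ends (back-to-back, no overlap), so nothing later overlaps D either.
A starts after E ends, so nothing later overlaps E either.
H starts before A ends → A and H overlap.
G starts before A ends → A and G overlap.
G starts before H ends → H and G overlap.

A & G, A & H, B & C, B & F, C & F, D & E, G & H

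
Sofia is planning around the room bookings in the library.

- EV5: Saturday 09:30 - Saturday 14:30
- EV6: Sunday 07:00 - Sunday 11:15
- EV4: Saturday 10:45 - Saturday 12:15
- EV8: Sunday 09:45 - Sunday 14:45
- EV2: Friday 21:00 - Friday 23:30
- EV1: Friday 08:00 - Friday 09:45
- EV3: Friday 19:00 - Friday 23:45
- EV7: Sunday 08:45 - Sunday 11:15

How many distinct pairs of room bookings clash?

5

Sorted by start: EV1, EV3, EV2, EV5, EV4, EV6, EV7, EV8.
EV3 starts after EV1 ends; EV1 is clear from here.
EV2 starts before EV3 ends → EV3 and EV2 overlap.
EV5 starts after EV3 ends; EV3 is clear from here.
EV5 starts after EV2 ends; EV2 is clear from here.
EV4 starts before EV5 ends → EV5 and EV4 overlap.
EV6 starts after EV5 ends; EV5 is clear from here.
EV6 starts after EV4 ends; EV4 is clear from here.
EV7 starts before EV6 ends → EV6 and EV7 overlap.
EV8 starts before EV6 ends → EV6 and EV8 overlap.
EV8 starts before EV7 ends → EV7 and EV8 overlap.
Overlapping pairs: EV2 & EV3, EV4 & EV5, EV6 & EV7, EV6 & EV8, EV7 & EV8 — 5 in total.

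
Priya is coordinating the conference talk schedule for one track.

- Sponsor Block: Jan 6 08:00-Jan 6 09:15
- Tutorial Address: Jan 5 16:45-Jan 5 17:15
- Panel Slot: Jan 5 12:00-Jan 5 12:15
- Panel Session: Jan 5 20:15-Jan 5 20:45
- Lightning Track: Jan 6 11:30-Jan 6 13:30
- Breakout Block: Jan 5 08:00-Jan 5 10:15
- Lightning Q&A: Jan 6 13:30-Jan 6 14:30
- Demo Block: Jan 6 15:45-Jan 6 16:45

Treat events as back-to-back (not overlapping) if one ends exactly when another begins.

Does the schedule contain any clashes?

No

Sorted by start: Breakout Block, Panel Slot, Tutorial Address, Panel Session, Sponsor Block, Lightning Track, Lightning Q&A, Demo Block.
Panel Slot starts after Breakout Block ends — done with Breakout Block.
Tutorial Address starts after Panel Slot ends — done with Panel Slot.
Panel Session starts after Tutorial Address ends — done with Tutorial Address.
Sponsor Block starts after Panel Session ends — done with Panel Session.
Lightning Track starts after Sponsor Block ends — done with Sponsor Block.
Lightning Q&A starts exactly when Lightning Track ends (back-to-back, no overlap) — done with Lightning Track.
Demo Block starts after Lightning Q&A ends.
Every pair is clear; the schedule has no overlaps.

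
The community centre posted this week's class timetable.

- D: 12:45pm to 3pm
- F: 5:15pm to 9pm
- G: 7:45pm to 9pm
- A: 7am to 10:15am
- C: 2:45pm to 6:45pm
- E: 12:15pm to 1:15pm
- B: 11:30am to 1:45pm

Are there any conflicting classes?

Sorted by start: A, B, E, D, C, F, G.
B starts after A ends, so A has no further overlaps.
E starts before B ends → B and E overlap.
That's a conflict, so the schedule is not conflict-free.

Yes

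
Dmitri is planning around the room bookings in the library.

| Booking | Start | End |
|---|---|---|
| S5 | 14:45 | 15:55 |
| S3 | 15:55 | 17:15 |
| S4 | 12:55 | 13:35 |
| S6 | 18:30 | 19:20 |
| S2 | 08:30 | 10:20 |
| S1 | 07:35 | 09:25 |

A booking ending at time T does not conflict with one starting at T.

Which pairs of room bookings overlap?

S1 & S2

Check each pair: they overlap iff neither finishes before the other starts.
Sorted by start: S1, S2, S4, S5, S3, S6.
S2 starts before S1 ends → S1 and S2 overlap.
S4 starts after S1 ends, so nothing later overlaps S1 either.
S4 starts after S2 ends, so nothing later overlaps S2 either.
S5 starts after S4 ends, so nothing later overlaps S4 either.
S3 starts exactly when S5 ends (back-to-back, no overlap), so nothing later overlaps S5 either.
S6 starts after S3 ends.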